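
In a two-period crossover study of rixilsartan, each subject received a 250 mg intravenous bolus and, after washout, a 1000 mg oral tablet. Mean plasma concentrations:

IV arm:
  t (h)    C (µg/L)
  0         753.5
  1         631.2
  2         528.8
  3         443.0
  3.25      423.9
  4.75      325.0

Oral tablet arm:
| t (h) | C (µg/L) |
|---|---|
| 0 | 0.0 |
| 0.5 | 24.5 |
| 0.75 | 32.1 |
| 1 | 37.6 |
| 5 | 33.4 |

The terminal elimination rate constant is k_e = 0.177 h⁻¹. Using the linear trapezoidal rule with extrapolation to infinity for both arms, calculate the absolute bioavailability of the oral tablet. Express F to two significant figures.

Trapezoidal AUC_0→4.75 (IV):
  [0→1]: (753.5+631.2)/2 × 1 = 692.35
  [1→2]: (631.2+528.8)/2 × 1 = 580.0
  [2→3]: (528.8+443.0)/2 × 1 = 485.9
  [3→3.25]: (443.0+423.9)/2 × 0.25 = 108.3625
  [3.25→4.75]: (423.9+325.0)/2 × 1.5 = 561.675
  Sum = 2428.2875 µg/L·h
IV tail: 325.0/0.177 = 1836.158; AUC_iv,0→∞ = 2428.2875 + 1836.158 = 4264.4455 µg/L·h
Trapezoidal AUC_0→5 (oral tablet):
  [0→0.5]: (0.0+24.5)/2 × 0.5 = 6.125
  [0.5→0.75]: (24.5+32.1)/2 × 0.25 = 7.075
  [0.75→1]: (32.1+37.6)/2 × 0.25 = 8.7125
  [1→5]: (37.6+33.4)/2 × 4 = 142.0
  Sum = 163.9125 µg/L·h
oral tablet tail: 33.4/0.177 = 188.701; AUC_ev,0→∞ = 163.9125 + 188.701 = 352.6135 µg/L·h
F = (AUC_ev/D_ev)/(AUC_iv/D_iv) = (352.6135/1000)/(4264.4455/250) = 0.3526135/17.057782 = 0.0207

F = 0.021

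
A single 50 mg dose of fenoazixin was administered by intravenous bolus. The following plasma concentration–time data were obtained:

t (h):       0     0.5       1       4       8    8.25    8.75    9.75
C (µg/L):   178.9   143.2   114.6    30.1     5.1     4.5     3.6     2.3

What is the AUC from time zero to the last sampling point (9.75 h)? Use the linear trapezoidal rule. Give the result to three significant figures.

AUC = 439 µg/L·h

Trapezoidal AUC_0→9.75:
  [0→0.5]: (178.9+143.2)/2 × 0.5 = 80.525
  [0.5→1]: (143.2+114.6)/2 × 0.5 = 64.45
  [1→4]: (114.6+30.1)/2 × 3 = 217.05
  [4→8]: (30.1+5.1)/2 × 4 = 70.4
  [8→8.25]: (5.1+4.5)/2 × 0.25 = 1.2
  [8.25→8.75]: (4.5+3.6)/2 × 0.5 = 2.025
  [8.75→9.75]: (3.6+2.3)/2 × 1 = 2.95
  Sum = 438.6 µg/L·h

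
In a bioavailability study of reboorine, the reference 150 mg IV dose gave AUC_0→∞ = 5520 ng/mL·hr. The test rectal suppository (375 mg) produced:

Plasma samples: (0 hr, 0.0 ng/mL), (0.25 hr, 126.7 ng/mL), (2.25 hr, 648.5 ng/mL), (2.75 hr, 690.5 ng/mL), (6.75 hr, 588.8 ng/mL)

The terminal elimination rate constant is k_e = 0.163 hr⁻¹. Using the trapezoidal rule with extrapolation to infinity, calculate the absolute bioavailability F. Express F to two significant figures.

Trapezoidal AUC_0→6.75 (rectal suppository):
  [0→0.25]: (0.0+126.7)/2 × 0.25 = 15.8375
  [0.25→2.25]: (126.7+648.5)/2 × 2 = 775.2
  [2.25→2.75]: (648.5+690.5)/2 × 0.5 = 334.75
  [2.75→6.75]: (690.5+588.8)/2 × 4 = 2558.6
  Sum = 3684.3875 ng/mL·hr
Tail: C_last/k_e = 588.8/0.163 = 3612.270
AUC_0→∞ (rectal suppository) = 3684.3875 + 3612.270 = 7296.6575 ng/mL·hr
F = (AUC_ev/D_ev)/(AUC_iv/D_iv) = (7296.6575/375)/(5520/150) = 19.4578/36.8 = 0.5287

F = 0.53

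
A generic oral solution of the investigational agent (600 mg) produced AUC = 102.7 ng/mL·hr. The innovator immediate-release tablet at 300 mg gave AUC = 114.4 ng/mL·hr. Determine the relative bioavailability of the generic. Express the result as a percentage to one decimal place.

F_rel = (AUC_test/D_test) / (AUC_ref/D_ref)
      = (102.7/600) / (114.4/300)
      = 0.171167 / 0.381333 = 0.4489 = 44.89%

F_rel = 44.9%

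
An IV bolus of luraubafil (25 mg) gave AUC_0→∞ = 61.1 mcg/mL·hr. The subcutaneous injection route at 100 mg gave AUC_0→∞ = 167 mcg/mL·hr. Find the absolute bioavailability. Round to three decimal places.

F = (AUC_ev / D_ev) / (AUC_iv / D_iv)
  = (167/100) / (61.1/25)
  = 1.67 / 2.444 = 0.6833

F = 0.683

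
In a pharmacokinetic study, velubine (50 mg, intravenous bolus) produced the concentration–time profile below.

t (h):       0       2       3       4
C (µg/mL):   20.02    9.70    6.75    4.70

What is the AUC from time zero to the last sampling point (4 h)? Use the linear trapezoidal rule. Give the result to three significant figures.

AUC = 43.7 µg/mL·h

Trapezoidal AUC_0→4:
  [0→2]: (20.02+9.70)/2 × 2 = 29.72
  [2→3]: (9.70+6.75)/2 × 1 = 8.225
  [3→4]: (6.75+4.70)/2 × 1 = 5.725
  Sum = 43.67 µg/mL·h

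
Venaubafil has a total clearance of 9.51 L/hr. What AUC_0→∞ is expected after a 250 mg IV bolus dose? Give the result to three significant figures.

AUC_0→∞ = Dose_iv / CL
        = 250 / 9.51 = 26.2881 mg/L·hr

AUC = 26.3 mg/L·hr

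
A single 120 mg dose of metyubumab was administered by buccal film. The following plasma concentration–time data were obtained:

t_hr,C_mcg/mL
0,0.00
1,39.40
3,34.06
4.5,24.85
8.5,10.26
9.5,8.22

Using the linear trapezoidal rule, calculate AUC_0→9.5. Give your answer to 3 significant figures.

AUC = 217 mcg/mL·hr

Trapezoidal AUC_0→9.5:
  [0→1]: (0.00+39.40)/2 × 1 = 19.7
  [1→3]: (39.40+34.06)/2 × 2 = 73.46
  [3→4.5]: (34.06+24.85)/2 × 1.5 = 44.1825
  [4.5→8.5]: (24.85+10.26)/2 × 4 = 70.22
  [8.5→9.5]: (10.26+8.22)/2 × 1 = 9.24
  Sum = 216.8025 mcg/mL·hr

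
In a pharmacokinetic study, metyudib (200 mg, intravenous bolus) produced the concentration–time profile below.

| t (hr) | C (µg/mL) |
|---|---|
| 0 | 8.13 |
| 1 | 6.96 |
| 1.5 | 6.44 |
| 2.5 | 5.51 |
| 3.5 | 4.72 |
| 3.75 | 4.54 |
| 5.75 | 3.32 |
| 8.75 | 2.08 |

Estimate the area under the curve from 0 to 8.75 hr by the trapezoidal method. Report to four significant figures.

Trapezoidal AUC_0→8.75:
  [0→1]: (8.13+6.96)/2 × 1 = 7.545
  [1→1.5]: (6.96+6.44)/2 × 0.5 = 3.35
  [1.5→2.5]: (6.44+5.51)/2 × 1 = 5.975
  [2.5→3.5]: (5.51+4.72)/2 × 1 = 5.115
  [3.5→3.75]: (4.72+4.54)/2 × 0.25 = 1.1575
  [3.75→5.75]: (4.54+3.32)/2 × 2 = 7.86
  [5.75→8.75]: (3.32+2.08)/2 × 3 = 8.1
  Sum = 39.1025 µg/mL·hr

AUC = 39.10 µg/mL·hr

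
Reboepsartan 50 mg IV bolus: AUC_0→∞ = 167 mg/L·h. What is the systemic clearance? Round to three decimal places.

CL = 0.299 L/h

CL = Dose_iv / AUC_0→∞
   = 50 / 167 = 0.299401 L/h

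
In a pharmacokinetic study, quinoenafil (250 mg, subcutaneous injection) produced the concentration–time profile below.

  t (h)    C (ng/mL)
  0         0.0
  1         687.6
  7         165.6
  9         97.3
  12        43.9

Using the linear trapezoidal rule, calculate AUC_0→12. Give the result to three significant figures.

Trapezoidal AUC_0→12:
  [0→1]: (0.0+687.6)/2 × 1 = 343.8
  [1→7]: (687.6+165.6)/2 × 6 = 2559.6
  [7→9]: (165.6+97.3)/2 × 2 = 262.9
  [9→12]: (97.3+43.9)/2 × 3 = 211.8
  Sum = 3378.1 ng/mL·h

AUC = 3380 ng/mL·h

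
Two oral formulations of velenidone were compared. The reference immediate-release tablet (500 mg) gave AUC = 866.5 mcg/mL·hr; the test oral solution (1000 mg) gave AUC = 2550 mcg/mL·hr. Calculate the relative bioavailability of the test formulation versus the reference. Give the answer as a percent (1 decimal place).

F_rel = (AUC_test/D_test) / (AUC_ref/D_ref)
      = (2550/1000) / (866.5/500)
      = 2.55 / 1.733 = 1.4714 = 147.14%

F_rel = 147.1%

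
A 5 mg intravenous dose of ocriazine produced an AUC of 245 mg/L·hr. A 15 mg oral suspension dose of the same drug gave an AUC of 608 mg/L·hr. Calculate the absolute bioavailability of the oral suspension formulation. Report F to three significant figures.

F = (AUC_ev / D_ev) / (AUC_iv / D_iv)
  = (608/15) / (245/5)
  = 40.5333 / 49 = 0.8272

F = 0.827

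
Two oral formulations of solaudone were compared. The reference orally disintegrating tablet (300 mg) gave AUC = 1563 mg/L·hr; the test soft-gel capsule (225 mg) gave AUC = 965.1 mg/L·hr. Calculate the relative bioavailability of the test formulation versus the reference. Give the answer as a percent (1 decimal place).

F_rel = 82.3%

F_rel = (AUC_test/D_test) / (AUC_ref/D_ref)
      = (965.1/225) / (1563/300)
      = 4.28933 / 5.21 = 0.8233 = 82.33%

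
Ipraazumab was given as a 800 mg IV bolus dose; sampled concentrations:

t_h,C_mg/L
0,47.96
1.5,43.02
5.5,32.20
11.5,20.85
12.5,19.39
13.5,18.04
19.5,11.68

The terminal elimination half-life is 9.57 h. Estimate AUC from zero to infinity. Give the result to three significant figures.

Trapezoidal AUC_0→19.5:
  [0→1.5]: (47.96+43.02)/2 × 1.5 = 68.235
  [1.5→5.5]: (43.02+32.20)/2 × 4 = 150.44
  [5.5→11.5]: (32.20+20.85)/2 × 6 = 159.15
  [11.5→12.5]: (20.85+19.39)/2 × 1 = 20.12
  [12.5→13.5]: (19.39+18.04)/2 × 1 = 18.715
  [13.5→19.5]: (18.04+11.68)/2 × 6 = 89.16
  Sum = 505.82 mg/L·h
k_e = ln2 / t½ = 0.693147 / 9.57 = 0.0724 h^-1
Extrapolated tail: C_last / k_e = 11.68 / 0.0724 = 161.326
AUC_0→∞ = 505.82 + 161.326 = 667.146 mg/L·h

AUC = 667 mg/L·h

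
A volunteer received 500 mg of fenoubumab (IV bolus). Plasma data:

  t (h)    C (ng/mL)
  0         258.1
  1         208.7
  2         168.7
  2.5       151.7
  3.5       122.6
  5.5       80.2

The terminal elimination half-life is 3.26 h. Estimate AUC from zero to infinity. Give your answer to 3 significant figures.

AUC = 1220 ng/mL·h

Trapezoidal AUC_0→5.5:
  [0→1]: (258.1+208.7)/2 × 1 = 233.4
  [1→2]: (208.7+168.7)/2 × 1 = 188.7
  [2→2.5]: (168.7+151.7)/2 × 0.5 = 80.1
  [2.5→3.5]: (151.7+122.6)/2 × 1 = 137.15
  [3.5→5.5]: (122.6+80.2)/2 × 2 = 202.8
  Sum = 842.15 ng/mL·h
k_e = ln2 / t½ = 0.693147 / 3.26 = 0.2126 h^-1
Extrapolated tail: C_last / k_e = 80.2 / 0.2126 = 377.234
AUC_0→∞ = 842.15 + 377.234 = 1219.384 ng/mL·h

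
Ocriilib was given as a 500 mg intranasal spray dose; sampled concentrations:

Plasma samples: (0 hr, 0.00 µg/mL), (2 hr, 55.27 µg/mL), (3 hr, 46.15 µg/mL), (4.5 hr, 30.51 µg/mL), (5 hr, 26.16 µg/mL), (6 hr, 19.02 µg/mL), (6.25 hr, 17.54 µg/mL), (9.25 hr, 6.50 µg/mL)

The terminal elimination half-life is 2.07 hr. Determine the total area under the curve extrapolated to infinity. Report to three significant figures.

Trapezoidal AUC_0→9.25:
  [0→2]: (0.00+55.27)/2 × 2 = 55.27
  [2→3]: (55.27+46.15)/2 × 1 = 50.71
  [3→4.5]: (46.15+30.51)/2 × 1.5 = 57.495
  [4.5→5]: (30.51+26.16)/2 × 0.5 = 14.1675
  [5→6]: (26.16+19.02)/2 × 1 = 22.59
  [6→6.25]: (19.02+17.54)/2 × 0.25 = 4.57
  [6.25→9.25]: (17.54+6.50)/2 × 3 = 36.06
  Sum = 240.8625 µg/mL·hr
k_e = ln2 / t½ = 0.693147 / 2.07 = 0.3349 hr^-1
Extrapolated tail: C_last / k_e = 6.50 / 0.3349 = 19.409
AUC_0→∞ = 240.8625 + 19.409 = 260.2715 µg/mL·hr

AUC = 260 µg/mL·hr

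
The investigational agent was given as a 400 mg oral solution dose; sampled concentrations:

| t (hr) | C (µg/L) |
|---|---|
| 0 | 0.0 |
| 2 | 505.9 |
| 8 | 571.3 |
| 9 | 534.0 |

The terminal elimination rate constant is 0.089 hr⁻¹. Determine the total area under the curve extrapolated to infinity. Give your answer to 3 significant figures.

Trapezoidal AUC_0→9:
  [0→2]: (0.0+505.9)/2 × 2 = 505.9
  [2→8]: (505.9+571.3)/2 × 6 = 3231.6
  [8→9]: (571.3+534.0)/2 × 1 = 552.65
  Sum = 4290.15 µg/L·hr
Extrapolated tail: C_last / k_e = 534.0 / 0.089 = 6000.000
AUC_0→∞ = 4290.15 + 6000.000 = 10290.15 µg/L·hr

AUC = 10300 µg/L·hr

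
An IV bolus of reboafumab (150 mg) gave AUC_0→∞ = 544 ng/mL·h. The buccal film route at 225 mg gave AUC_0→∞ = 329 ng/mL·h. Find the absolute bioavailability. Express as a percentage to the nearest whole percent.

F = 40%

F = (AUC_ev / D_ev) / (AUC_iv / D_iv)
  = (329/225) / (544/150)
  = 1.46222 / 3.62667 = 0.4032
  = 40.32%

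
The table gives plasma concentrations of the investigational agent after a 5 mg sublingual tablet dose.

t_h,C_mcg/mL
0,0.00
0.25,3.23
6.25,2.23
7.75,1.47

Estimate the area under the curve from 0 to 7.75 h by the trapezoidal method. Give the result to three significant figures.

AUC = 19.6 mcg/mL·h

Trapezoidal AUC_0→7.75:
  [0→0.25]: (0.00+3.23)/2 × 0.25 = 0.40375
  [0.25→6.25]: (3.23+2.23)/2 × 6 = 16.38
  [6.25→7.75]: (2.23+1.47)/2 × 1.5 = 2.775
  Sum = 19.55875 mcg/mL·h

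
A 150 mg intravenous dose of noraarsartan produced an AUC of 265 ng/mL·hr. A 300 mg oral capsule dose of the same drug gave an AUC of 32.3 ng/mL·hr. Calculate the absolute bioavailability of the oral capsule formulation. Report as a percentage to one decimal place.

F = 6.1%

F = (AUC_ev / D_ev) / (AUC_iv / D_iv)
  = (32.3/300) / (265/150)
  = 0.107667 / 1.76667 = 0.0609
  = 6.09%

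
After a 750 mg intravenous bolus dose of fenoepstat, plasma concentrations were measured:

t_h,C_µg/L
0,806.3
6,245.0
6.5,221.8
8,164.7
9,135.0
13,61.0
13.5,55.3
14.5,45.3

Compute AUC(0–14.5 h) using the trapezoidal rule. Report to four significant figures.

AUC = 4182 µg/L·h

Trapezoidal AUC_0→14.5:
  [0→6]: (806.3+245.0)/2 × 6 = 3153.9
  [6→6.5]: (245.0+221.8)/2 × 0.5 = 116.7
  [6.5→8]: (221.8+164.7)/2 × 1.5 = 289.875
  [8→9]: (164.7+135.0)/2 × 1 = 149.85
  [9→13]: (135.0+61.0)/2 × 4 = 392.0
  [13→13.5]: (61.0+55.3)/2 × 0.5 = 29.075
  [13.5→14.5]: (55.3+45.3)/2 × 1 = 50.3
  Sum = 4181.7 µg/L·h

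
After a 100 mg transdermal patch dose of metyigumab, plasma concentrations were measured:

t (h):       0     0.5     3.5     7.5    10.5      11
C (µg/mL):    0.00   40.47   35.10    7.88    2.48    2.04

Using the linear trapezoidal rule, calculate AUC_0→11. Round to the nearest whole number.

Trapezoidal AUC_0→11:
  [0→0.5]: (0.00+40.47)/2 × 0.5 = 10.1175
  [0.5→3.5]: (40.47+35.10)/2 × 3 = 113.355
  [3.5→7.5]: (35.10+7.88)/2 × 4 = 85.96
  [7.5→10.5]: (7.88+2.48)/2 × 3 = 15.54
  [10.5→11]: (2.48+2.04)/2 × 0.5 = 1.13
  Sum = 226.1025 µg/mL·h

AUC = 226 µg/mL·h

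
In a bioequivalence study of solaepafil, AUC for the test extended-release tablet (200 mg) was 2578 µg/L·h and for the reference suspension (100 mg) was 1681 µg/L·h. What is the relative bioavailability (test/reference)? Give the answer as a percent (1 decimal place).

F_rel = 76.7%

F_rel = (AUC_test/D_test) / (AUC_ref/D_ref)
      = (2578/200) / (1681/100)
      = 12.89 / 16.81 = 0.7668 = 76.68%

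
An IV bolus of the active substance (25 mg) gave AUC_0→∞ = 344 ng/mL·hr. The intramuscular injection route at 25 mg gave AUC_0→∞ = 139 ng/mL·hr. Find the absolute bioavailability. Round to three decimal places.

F = (AUC_ev / D_ev) / (AUC_iv / D_iv)
  = (139/25) / (344/25)
  = 5.56 / 13.76 = 0.4041

F = 0.404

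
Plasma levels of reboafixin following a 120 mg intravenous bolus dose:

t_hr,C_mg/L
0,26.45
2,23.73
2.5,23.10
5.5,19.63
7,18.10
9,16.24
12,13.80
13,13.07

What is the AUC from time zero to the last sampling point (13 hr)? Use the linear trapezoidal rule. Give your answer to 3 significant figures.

Trapezoidal AUC_0→13:
  [0→2]: (26.45+23.73)/2 × 2 = 50.18
  [2→2.5]: (23.73+23.10)/2 × 0.5 = 11.7075
  [2.5→5.5]: (23.10+19.63)/2 × 3 = 64.095
  [5.5→7]: (19.63+18.10)/2 × 1.5 = 28.2975
  [7→9]: (18.10+16.24)/2 × 2 = 34.34
  [9→12]: (16.24+13.80)/2 × 3 = 45.06
  [12→13]: (13.80+13.07)/2 × 1 = 13.435
  Sum = 247.115 mg/L·hr

AUC = 247 mg/L·hr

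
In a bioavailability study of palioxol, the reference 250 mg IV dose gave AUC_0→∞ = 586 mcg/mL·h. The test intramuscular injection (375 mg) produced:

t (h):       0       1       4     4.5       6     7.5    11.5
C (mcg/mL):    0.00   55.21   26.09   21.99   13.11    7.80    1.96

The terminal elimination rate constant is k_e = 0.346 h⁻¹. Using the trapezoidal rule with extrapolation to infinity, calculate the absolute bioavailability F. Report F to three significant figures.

F = 0.260

Trapezoidal AUC_0→11.5 (intramuscular injection):
  [0→1]: (0.00+55.21)/2 × 1 = 27.605
  [1→4]: (55.21+26.09)/2 × 3 = 121.95
  [4→4.5]: (26.09+21.99)/2 × 0.5 = 12.02
  [4.5→6]: (21.99+13.11)/2 × 1.5 = 26.325
  [6→7.5]: (13.11+7.80)/2 × 1.5 = 15.6825
  [7.5→11.5]: (7.80+1.96)/2 × 4 = 19.52
  Sum = 223.1025 mcg/mL·h
Tail: C_last/k_e = 1.96/0.346 = 5.665
AUC_0→∞ (intramuscular injection) = 223.1025 + 5.665 = 228.7675 mcg/mL·h
F = (AUC_ev/D_ev)/(AUC_iv/D_iv) = (228.7675/375)/(586/250) = 0.610047/2.344 = 0.2603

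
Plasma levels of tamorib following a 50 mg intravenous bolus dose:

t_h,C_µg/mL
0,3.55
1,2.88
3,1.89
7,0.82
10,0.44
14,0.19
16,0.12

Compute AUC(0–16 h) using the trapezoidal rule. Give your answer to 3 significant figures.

AUC = 16.9 µg/mL·h

Trapezoidal AUC_0→16:
  [0→1]: (3.55+2.88)/2 × 1 = 3.215
  [1→3]: (2.88+1.89)/2 × 2 = 4.77
  [3→7]: (1.89+0.82)/2 × 4 = 5.42
  [7→10]: (0.82+0.44)/2 × 3 = 1.89
  [10→14]: (0.44+0.19)/2 × 4 = 1.26
  [14→16]: (0.19+0.12)/2 × 2 = 0.31
  Sum = 16.865 µg/mL·h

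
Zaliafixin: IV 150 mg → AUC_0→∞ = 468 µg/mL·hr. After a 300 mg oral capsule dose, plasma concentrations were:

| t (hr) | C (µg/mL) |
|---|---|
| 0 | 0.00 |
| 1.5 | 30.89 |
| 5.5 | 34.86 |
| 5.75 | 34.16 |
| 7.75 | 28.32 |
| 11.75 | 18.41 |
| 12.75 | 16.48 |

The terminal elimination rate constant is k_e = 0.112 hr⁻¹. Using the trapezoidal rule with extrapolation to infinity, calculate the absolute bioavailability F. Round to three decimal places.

Trapezoidal AUC_0→12.75 (oral capsule):
  [0→1.5]: (0.00+30.89)/2 × 1.5 = 23.1675
  [1.5→5.5]: (30.89+34.86)/2 × 4 = 131.5
  [5.5→5.75]: (34.86+34.16)/2 × 0.25 = 8.6275
  [5.75→7.75]: (34.16+28.32)/2 × 2 = 62.48
  [7.75→11.75]: (28.32+18.41)/2 × 4 = 93.46
  [11.75→12.75]: (18.41+16.48)/2 × 1 = 17.445
  Sum = 336.68 µg/mL·hr
Tail: C_last/k_e = 16.48/0.112 = 147.143
AUC_0→∞ (oral capsule) = 336.68 + 147.143 = 483.823 µg/mL·hr
F = (AUC_ev/D_ev)/(AUC_iv/D_iv) = (483.823/300)/(468/150) = 1.61274/3.12 = 0.5169

F = 0.517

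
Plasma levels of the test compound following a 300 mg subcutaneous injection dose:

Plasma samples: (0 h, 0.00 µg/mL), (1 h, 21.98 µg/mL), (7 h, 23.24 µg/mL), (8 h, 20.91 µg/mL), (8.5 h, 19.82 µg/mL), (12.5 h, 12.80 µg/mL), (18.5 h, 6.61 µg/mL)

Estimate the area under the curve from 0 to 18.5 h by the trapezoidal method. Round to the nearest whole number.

AUC = 302 µg/mL·h

Trapezoidal AUC_0→18.5:
  [0→1]: (0.00+21.98)/2 × 1 = 10.99
  [1→7]: (21.98+23.24)/2 × 6 = 135.66
  [7→8]: (23.24+20.91)/2 × 1 = 22.075
  [8→8.5]: (20.91+19.82)/2 × 0.5 = 10.1825
  [8.5→12.5]: (19.82+12.80)/2 × 4 = 65.24
  [12.5→18.5]: (12.80+6.61)/2 × 6 = 58.23
  Sum = 302.3775 µg/mL·h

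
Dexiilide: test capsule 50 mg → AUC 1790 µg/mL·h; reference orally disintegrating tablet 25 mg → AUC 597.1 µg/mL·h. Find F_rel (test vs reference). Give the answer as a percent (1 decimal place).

F_rel = 149.9%

F_rel = (AUC_test/D_test) / (AUC_ref/D_ref)
      = (1790/50) / (597.1/25)
      = 35.8 / 23.884 = 1.4989 = 149.89%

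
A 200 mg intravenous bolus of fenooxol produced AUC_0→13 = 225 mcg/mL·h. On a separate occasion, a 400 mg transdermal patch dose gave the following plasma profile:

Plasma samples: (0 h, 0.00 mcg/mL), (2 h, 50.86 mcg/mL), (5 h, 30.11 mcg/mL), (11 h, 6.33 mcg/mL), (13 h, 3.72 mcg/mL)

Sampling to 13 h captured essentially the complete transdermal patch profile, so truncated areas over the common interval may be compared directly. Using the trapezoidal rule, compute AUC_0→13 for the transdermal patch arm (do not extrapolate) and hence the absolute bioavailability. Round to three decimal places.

F = 0.648

Trapezoidal AUC_0→13 (transdermal patch):
  [0→2]: (0.00+50.86)/2 × 2 = 50.86
  [2→5]: (50.86+30.11)/2 × 3 = 121.455
  [5→11]: (30.11+6.33)/2 × 6 = 109.32
  [11→13]: (6.33+3.72)/2 × 2 = 10.05
  Sum = 291.685 mcg/mL·h
F = (AUC_ev/D_ev)/(AUC_iv/D_iv) = (291.685/400)/(225/200) = 0.7292125/1.125 = 0.6482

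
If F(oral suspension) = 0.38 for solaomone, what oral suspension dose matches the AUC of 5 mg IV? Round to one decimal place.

For equal systemic exposure: F × D_ev = D_iv
D_ev = D_iv / F = 5 / 0.38 = 13.1579 mg

D_oral = 13.2 mg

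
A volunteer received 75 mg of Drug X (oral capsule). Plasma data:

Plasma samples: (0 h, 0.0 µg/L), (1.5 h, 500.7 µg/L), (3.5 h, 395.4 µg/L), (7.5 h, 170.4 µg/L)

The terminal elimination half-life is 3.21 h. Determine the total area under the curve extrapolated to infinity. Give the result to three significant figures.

Trapezoidal AUC_0→7.5:
  [0→1.5]: (0.0+500.7)/2 × 1.5 = 375.525
  [1.5→3.5]: (500.7+395.4)/2 × 2 = 896.1
  [3.5→7.5]: (395.4+170.4)/2 × 4 = 1131.6
  Sum = 2403.225 µg/L·h
k_e = ln2 / t½ = 0.693147 / 3.21 = 0.2159 h^-1
Extrapolated tail: C_last / k_e = 170.4 / 0.2159 = 789.254
AUC_0→∞ = 2403.225 + 789.254 = 3192.479 µg/L·h

AUC = 3190 µg/L·h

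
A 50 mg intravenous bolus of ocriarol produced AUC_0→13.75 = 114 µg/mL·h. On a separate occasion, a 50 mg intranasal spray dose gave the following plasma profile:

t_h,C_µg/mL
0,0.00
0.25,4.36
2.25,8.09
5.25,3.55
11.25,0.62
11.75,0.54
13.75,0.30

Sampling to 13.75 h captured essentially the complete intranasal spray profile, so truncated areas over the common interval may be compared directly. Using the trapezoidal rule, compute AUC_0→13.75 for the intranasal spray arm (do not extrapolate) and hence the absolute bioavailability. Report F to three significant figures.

Trapezoidal AUC_0→13.75 (intranasal spray):
  [0→0.25]: (0.00+4.36)/2 × 0.25 = 0.545
  [0.25→2.25]: (4.36+8.09)/2 × 2 = 12.45
  [2.25→5.25]: (8.09+3.55)/2 × 3 = 17.46
  [5.25→11.25]: (3.55+0.62)/2 × 6 = 12.51
  [11.25→11.75]: (0.62+0.54)/2 × 0.5 = 0.29
  [11.75→13.75]: (0.54+0.30)/2 × 2 = 0.84
  Sum = 44.095 µg/mL·h
F = (AUC_ev/D_ev)/(AUC_iv/D_iv) = (44.095/50)/(114/50) = 0.8819/2.28 = 0.3868

F = 0.387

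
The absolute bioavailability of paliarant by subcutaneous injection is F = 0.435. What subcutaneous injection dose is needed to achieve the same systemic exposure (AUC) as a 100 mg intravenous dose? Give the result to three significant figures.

For equal systemic exposure: F × D_ev = D_iv
D_ev = D_iv / F = 100 / 0.435 = 229.885 mg

D_subcutaneous = 230 mg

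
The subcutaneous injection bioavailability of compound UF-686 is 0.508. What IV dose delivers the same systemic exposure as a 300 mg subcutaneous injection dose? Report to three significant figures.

D_iv = 152 mg

Systemic exposure from an extravascular dose = F × D_ev, so the equivalent IV dose is F × D_ev.
D_iv = F × D_ev = 0.508 × 300 = 152.4 mg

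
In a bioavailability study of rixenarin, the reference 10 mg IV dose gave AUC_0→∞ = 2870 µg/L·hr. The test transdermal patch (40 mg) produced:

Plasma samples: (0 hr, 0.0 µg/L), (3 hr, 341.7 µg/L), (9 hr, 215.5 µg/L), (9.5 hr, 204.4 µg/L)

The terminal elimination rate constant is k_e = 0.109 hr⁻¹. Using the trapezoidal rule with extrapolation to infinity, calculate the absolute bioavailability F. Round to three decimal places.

F = 0.363

Trapezoidal AUC_0→9.5 (transdermal patch):
  [0→3]: (0.0+341.7)/2 × 3 = 512.55
  [3→9]: (341.7+215.5)/2 × 6 = 1671.6
  [9→9.5]: (215.5+204.4)/2 × 0.5 = 104.975
  Sum = 2289.125 µg/L·hr
Tail: C_last/k_e = 204.4/0.109 = 1875.229
AUC_0→∞ (transdermal patch) = 2289.125 + 1875.229 = 4164.354 µg/L·hr
F = (AUC_ev/D_ev)/(AUC_iv/D_iv) = (4164.354/40)/(2870/10) = 104.10885/287 = 0.3627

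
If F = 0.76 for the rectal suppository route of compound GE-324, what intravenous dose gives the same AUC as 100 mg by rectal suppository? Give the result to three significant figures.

D_iv = 76.0 mg

Systemic exposure from an extravascular dose = F × D_ev, so the equivalent IV dose is F × D_ev.
D_iv = F × D_ev = 0.76 × 100 = 76 mg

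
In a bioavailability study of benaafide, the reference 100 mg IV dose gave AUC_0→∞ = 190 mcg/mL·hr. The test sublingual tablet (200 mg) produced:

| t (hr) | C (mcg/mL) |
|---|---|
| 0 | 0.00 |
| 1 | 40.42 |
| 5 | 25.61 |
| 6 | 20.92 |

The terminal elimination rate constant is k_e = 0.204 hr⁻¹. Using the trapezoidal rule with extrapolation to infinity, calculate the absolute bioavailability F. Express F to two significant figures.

Trapezoidal AUC_0→6 (sublingual tablet):
  [0→1]: (0.00+40.42)/2 × 1 = 20.21
  [1→5]: (40.42+25.61)/2 × 4 = 132.06
  [5→6]: (25.61+20.92)/2 × 1 = 23.265
  Sum = 175.535 mcg/mL·hr
Tail: C_last/k_e = 20.92/0.204 = 102.549
AUC_0→∞ (sublingual tablet) = 175.535 + 102.549 = 278.084 mcg/mL·hr
F = (AUC_ev/D_ev)/(AUC_iv/D_iv) = (278.084/200)/(190/100) = 1.39042/1.9 = 0.7318

F = 0.73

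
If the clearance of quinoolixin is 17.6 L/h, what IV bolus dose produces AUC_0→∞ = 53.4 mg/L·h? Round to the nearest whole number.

Dose = 940 mg

Dose_iv = CL × AUC_0→∞
     = 17.6 × 53.4 = 939.84 mg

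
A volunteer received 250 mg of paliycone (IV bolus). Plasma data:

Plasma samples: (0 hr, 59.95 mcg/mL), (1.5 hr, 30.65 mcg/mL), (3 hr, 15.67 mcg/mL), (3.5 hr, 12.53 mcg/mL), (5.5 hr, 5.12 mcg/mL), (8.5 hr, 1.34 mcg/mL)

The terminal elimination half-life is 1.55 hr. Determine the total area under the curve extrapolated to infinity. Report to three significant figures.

Trapezoidal AUC_0→8.5:
  [0→1.5]: (59.95+30.65)/2 × 1.5 = 67.95
  [1.5→3]: (30.65+15.67)/2 × 1.5 = 34.74
  [3→3.5]: (15.67+12.53)/2 × 0.5 = 7.05
  [3.5→5.5]: (12.53+5.12)/2 × 2 = 17.65
  [5.5→8.5]: (5.12+1.34)/2 × 3 = 9.69
  Sum = 137.08 mcg/mL·hr
k_e = ln2 / t½ = 0.693147 / 1.55 = 0.4472 hr^-1
Extrapolated tail: C_last / k_e = 1.34 / 0.4472 = 2.996
AUC_0→∞ = 137.08 + 2.996 = 140.076 mcg/mL·hr

AUC = 140 mcg/mL·hr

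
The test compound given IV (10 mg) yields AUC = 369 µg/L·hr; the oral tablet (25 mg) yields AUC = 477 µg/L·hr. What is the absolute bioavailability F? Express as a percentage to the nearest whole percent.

F = (AUC_ev / D_ev) / (AUC_iv / D_iv)
  = (477/25) / (369/10)
  = 19.08 / 36.9 = 0.5171
  = 51.71%

F = 52%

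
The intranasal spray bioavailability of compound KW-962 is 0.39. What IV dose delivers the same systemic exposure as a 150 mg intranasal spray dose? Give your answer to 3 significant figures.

Systemic exposure from an extravascular dose = F × D_ev, so the equivalent IV dose is F × D_ev.
D_iv = F × D_ev = 0.39 × 150 = 58.5 mg

D_iv = 58.5 mg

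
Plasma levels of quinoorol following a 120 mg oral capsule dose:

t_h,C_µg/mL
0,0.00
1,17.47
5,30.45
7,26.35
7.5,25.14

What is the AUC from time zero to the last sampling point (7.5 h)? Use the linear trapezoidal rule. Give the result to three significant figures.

Trapezoidal AUC_0→7.5:
  [0→1]: (0.00+17.47)/2 × 1 = 8.735
  [1→5]: (17.47+30.45)/2 × 4 = 95.84
  [5→7]: (30.45+26.35)/2 × 2 = 56.8
  [7→7.5]: (26.35+25.14)/2 × 0.5 = 12.8725
  Sum = 174.2475 µg/mL·h

AUC = 174 µg/mL·h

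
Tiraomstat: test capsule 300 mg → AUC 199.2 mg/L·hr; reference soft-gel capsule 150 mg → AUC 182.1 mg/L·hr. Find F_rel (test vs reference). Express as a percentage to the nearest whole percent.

F_rel = 55%

F_rel = (AUC_test/D_test) / (AUC_ref/D_ref)
      = (199.2/300) / (182.1/150)
      = 0.664 / 1.214 = 0.5470 = 54.70%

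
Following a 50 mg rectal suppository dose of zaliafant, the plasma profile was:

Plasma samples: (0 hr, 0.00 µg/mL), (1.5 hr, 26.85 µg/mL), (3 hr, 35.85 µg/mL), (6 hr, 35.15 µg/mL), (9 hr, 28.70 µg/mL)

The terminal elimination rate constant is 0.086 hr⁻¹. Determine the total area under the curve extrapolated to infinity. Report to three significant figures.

AUC = 603 µg/mL·hr

Trapezoidal AUC_0→9:
  [0→1.5]: (0.00+26.85)/2 × 1.5 = 20.1375
  [1.5→3]: (26.85+35.85)/2 × 1.5 = 47.025
  [3→6]: (35.85+35.15)/2 × 3 = 106.5
  [6→9]: (35.15+28.70)/2 × 3 = 95.775
  Sum = 269.4375 µg/mL·hr
Extrapolated tail: C_last / k_e = 28.70 / 0.086 = 333.721
AUC_0→∞ = 269.4375 + 333.721 = 603.1585 µg/mL·hr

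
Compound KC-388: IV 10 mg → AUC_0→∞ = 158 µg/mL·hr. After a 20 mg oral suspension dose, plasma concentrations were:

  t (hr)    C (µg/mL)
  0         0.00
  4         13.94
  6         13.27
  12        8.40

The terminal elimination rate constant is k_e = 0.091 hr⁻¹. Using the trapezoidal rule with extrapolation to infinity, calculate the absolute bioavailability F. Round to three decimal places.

F = 0.672

Trapezoidal AUC_0→12 (oral suspension):
  [0→4]: (0.00+13.94)/2 × 4 = 27.88
  [4→6]: (13.94+13.27)/2 × 2 = 27.21
  [6→12]: (13.27+8.40)/2 × 6 = 65.01
  Sum = 120.1 µg/mL·hr
Tail: C_last/k_e = 8.40/0.091 = 92.308
AUC_0→∞ (oral suspension) = 120.1 + 92.308 = 212.408 µg/mL·hr
F = (AUC_ev/D_ev)/(AUC_iv/D_iv) = (212.408/20)/(158/10) = 10.6204/15.8 = 0.6722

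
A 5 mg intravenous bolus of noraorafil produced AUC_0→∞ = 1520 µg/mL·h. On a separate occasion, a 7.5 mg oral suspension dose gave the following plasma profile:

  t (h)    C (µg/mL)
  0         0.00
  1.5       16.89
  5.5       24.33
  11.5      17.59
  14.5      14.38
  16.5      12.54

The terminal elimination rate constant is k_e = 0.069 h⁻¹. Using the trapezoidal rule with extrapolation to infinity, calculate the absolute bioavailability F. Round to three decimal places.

F = 0.209

Trapezoidal AUC_0→16.5 (oral suspension):
  [0→1.5]: (0.00+16.89)/2 × 1.5 = 12.6675
  [1.5→5.5]: (16.89+24.33)/2 × 4 = 82.44
  [5.5→11.5]: (24.33+17.59)/2 × 6 = 125.76
  [11.5→14.5]: (17.59+14.38)/2 × 3 = 47.955
  [14.5→16.5]: (14.38+12.54)/2 × 2 = 26.92
  Sum = 295.7425 µg/mL·h
Tail: C_last/k_e = 12.54/0.069 = 181.739
AUC_0→∞ (oral suspension) = 295.7425 + 181.739 = 477.4815 µg/mL·h
F = (AUC_ev/D_ev)/(AUC_iv/D_iv) = (477.4815/7.5)/(1520/5) = 63.6642/304 = 0.2094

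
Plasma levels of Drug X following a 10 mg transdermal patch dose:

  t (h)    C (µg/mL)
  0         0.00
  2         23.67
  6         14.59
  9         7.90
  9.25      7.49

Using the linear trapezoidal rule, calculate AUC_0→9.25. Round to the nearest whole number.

Trapezoidal AUC_0→9.25:
  [0→2]: (0.00+23.67)/2 × 2 = 23.67
  [2→6]: (23.67+14.59)/2 × 4 = 76.52
  [6→9]: (14.59+7.90)/2 × 3 = 33.735
  [9→9.25]: (7.90+7.49)/2 × 0.25 = 1.92375
  Sum = 135.84875 µg/mL·h

AUC = 136 µg/mL·h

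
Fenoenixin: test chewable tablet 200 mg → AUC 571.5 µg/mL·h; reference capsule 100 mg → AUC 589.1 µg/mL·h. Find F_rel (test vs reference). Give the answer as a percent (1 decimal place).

F_rel = 48.5%

F_rel = (AUC_test/D_test) / (AUC_ref/D_ref)
      = (571.5/200) / (589.1/100)
      = 2.8575 / 5.891 = 0.4851 = 48.51%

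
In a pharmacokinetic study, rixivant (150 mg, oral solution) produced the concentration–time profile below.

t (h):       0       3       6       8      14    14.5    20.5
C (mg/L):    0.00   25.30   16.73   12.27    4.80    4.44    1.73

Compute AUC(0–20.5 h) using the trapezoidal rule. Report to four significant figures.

Trapezoidal AUC_0→20.5:
  [0→3]: (0.00+25.30)/2 × 3 = 37.95
  [3→6]: (25.30+16.73)/2 × 3 = 63.045
  [6→8]: (16.73+12.27)/2 × 2 = 29.0
  [8→14]: (12.27+4.80)/2 × 6 = 51.21
  [14→14.5]: (4.80+4.44)/2 × 0.5 = 2.31
  [14.5→20.5]: (4.44+1.73)/2 × 6 = 18.51
  Sum = 202.025 mg/L·h

AUC = 202.0 mg/L·h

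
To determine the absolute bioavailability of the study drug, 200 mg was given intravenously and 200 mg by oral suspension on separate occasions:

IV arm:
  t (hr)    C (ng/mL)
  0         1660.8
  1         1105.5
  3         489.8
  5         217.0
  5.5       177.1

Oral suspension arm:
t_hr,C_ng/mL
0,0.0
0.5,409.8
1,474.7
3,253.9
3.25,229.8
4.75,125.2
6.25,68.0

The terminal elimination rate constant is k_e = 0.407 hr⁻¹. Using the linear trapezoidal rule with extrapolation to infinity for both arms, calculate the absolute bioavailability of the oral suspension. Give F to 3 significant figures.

F = 0.401

Trapezoidal AUC_0→5.5 (IV):
  [0→1]: (1660.8+1105.5)/2 × 1 = 1383.15
  [1→3]: (1105.5+489.8)/2 × 2 = 1595.3
  [3→5]: (489.8+217.0)/2 × 2 = 706.8
  [5→5.5]: (217.0+177.1)/2 × 0.5 = 98.525
  Sum = 3783.775 ng/mL·hr
IV tail: 177.1/0.407 = 435.135; AUC_iv,0→∞ = 3783.775 + 435.135 = 4218.91 ng/mL·hr
Trapezoidal AUC_0→6.25 (oral suspension):
  [0→0.5]: (0.0+409.8)/2 × 0.5 = 102.45
  [0.5→1]: (409.8+474.7)/2 × 0.5 = 221.125
  [1→3]: (474.7+253.9)/2 × 2 = 728.6
  [3→3.25]: (253.9+229.8)/2 × 0.25 = 60.4625
  [3.25→4.75]: (229.8+125.2)/2 × 1.5 = 266.25
  [4.75→6.25]: (125.2+68.0)/2 × 1.5 = 144.9
  Sum = 1523.7875 ng/mL·hr
oral suspension tail: 68.0/0.407 = 167.076; AUC_ev,0→∞ = 1523.7875 + 167.076 = 1690.8635 ng/mL·hr
F = (AUC_ev/D_ev)/(AUC_iv/D_iv) = (1690.8635/200)/(4218.91/200) = 8.4543175/21.09455 = 0.4008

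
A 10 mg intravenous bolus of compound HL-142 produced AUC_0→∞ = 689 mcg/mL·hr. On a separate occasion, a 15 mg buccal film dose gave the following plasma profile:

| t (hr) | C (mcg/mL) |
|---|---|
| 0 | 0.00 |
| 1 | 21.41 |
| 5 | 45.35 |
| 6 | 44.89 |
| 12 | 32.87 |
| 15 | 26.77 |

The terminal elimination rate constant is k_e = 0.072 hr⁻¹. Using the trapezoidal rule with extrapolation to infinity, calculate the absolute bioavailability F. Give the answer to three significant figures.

F = 0.855

Trapezoidal AUC_0→15 (buccal film):
  [0→1]: (0.00+21.41)/2 × 1 = 10.705
  [1→5]: (21.41+45.35)/2 × 4 = 133.52
  [5→6]: (45.35+44.89)/2 × 1 = 45.12
  [6→12]: (44.89+32.87)/2 × 6 = 233.28
  [12→15]: (32.87+26.77)/2 × 3 = 89.46
  Sum = 512.085 mcg/mL·hr
Tail: C_last/k_e = 26.77/0.072 = 371.806
AUC_0→∞ (buccal film) = 512.085 + 371.806 = 883.891 mcg/mL·hr
F = (AUC_ev/D_ev)/(AUC_iv/D_iv) = (883.891/15)/(689/10) = 58.9261/68.9 = 0.8552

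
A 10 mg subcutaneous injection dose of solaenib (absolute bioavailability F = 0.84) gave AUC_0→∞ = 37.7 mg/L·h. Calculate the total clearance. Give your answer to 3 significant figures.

CL = 0.223 L/h

CL = F × Dose / AUC_0→∞
   = 0.84 × 10 / 37.7 = 0.222812 L/h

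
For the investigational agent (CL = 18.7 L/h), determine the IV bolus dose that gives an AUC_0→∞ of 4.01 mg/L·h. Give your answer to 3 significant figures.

Dose_iv = CL × AUC_0→∞
     = 18.7 × 4.01 = 74.987 mg

Dose = 75.0 mg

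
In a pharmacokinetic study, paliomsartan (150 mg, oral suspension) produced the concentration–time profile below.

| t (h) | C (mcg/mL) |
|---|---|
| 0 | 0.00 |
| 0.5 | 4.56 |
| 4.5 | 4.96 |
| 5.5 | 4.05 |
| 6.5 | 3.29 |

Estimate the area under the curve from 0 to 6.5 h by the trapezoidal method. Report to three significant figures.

Trapezoidal AUC_0→6.5:
  [0→0.5]: (0.00+4.56)/2 × 0.5 = 1.14
  [0.5→4.5]: (4.56+4.96)/2 × 4 = 19.04
  [4.5→5.5]: (4.96+4.05)/2 × 1 = 4.505
  [5.5→6.5]: (4.05+3.29)/2 × 1 = 3.67
  Sum = 28.355 mcg/mL·h

AUC = 28.4 mcg/mL·h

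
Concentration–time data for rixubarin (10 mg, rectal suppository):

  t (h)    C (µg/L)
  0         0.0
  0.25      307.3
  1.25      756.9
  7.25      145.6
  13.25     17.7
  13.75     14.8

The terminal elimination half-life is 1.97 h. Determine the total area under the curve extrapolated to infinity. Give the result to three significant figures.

AUC = 3820 µg/L·h

Trapezoidal AUC_0→13.75:
  [0→0.25]: (0.0+307.3)/2 × 0.25 = 38.4125
  [0.25→1.25]: (307.3+756.9)/2 × 1 = 532.1
  [1.25→7.25]: (756.9+145.6)/2 × 6 = 2707.5
  [7.25→13.25]: (145.6+17.7)/2 × 6 = 489.9
  [13.25→13.75]: (17.7+14.8)/2 × 0.5 = 8.125
  Sum = 3776.0375 µg/L·h
k_e = ln2 / t½ = 0.693147 / 1.97 = 0.3519 h^-1
Extrapolated tail: C_last / k_e = 14.8 / 0.3519 = 42.057
AUC_0→∞ = 3776.0375 + 42.057 = 3818.0945 µg/L·h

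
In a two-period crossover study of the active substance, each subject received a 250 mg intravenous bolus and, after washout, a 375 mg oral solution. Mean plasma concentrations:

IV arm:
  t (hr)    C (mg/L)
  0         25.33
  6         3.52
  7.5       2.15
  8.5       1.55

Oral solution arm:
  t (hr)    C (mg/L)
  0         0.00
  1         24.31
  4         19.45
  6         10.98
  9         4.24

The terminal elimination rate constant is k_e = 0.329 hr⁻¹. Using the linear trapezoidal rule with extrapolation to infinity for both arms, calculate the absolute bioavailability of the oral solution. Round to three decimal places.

Trapezoidal AUC_0→8.5 (IV):
  [0→6]: (25.33+3.52)/2 × 6 = 86.55
  [6→7.5]: (3.52+2.15)/2 × 1.5 = 4.2525
  [7.5→8.5]: (2.15+1.55)/2 × 1 = 1.85
  Sum = 92.6525 mg/L·hr
IV tail: 1.55/0.329 = 4.711; AUC_iv,0→∞ = 92.6525 + 4.711 = 97.3635 mg/L·hr
Trapezoidal AUC_0→9 (oral solution):
  [0→1]: (0.00+24.31)/2 × 1 = 12.155
  [1→4]: (24.31+19.45)/2 × 3 = 65.64
  [4→6]: (19.45+10.98)/2 × 2 = 30.43
  [6→9]: (10.98+4.24)/2 × 3 = 22.83
  Sum = 131.055 mg/L·hr
oral solution tail: 4.24/0.329 = 12.888; AUC_ev,0→∞ = 131.055 + 12.888 = 143.943 mg/L·hr
F = (AUC_ev/D_ev)/(AUC_iv/D_iv) = (143.943/375)/(97.3635/250) = 0.383848/0.389454 = 0.9856

F = 0.986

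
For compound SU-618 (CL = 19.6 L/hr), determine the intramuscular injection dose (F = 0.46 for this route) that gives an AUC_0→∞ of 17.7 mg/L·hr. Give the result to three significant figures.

Dose = CL × AUC_0→∞ / F
     = 19.6 × 17.7 / 0.46 = 754.174 mg

Dose = 754 mg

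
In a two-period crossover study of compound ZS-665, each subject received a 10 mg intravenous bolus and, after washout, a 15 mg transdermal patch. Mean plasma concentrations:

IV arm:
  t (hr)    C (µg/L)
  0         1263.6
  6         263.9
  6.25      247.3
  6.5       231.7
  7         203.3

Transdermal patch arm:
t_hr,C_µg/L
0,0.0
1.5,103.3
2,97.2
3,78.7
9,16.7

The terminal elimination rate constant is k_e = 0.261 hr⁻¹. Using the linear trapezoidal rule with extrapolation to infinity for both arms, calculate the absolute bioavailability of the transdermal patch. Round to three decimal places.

F = 0.067

Trapezoidal AUC_0→7 (IV):
  [0→6]: (1263.6+263.9)/2 × 6 = 4582.5
  [6→6.25]: (263.9+247.3)/2 × 0.25 = 63.9
  [6.25→6.5]: (247.3+231.7)/2 × 0.25 = 59.875
  [6.5→7]: (231.7+203.3)/2 × 0.5 = 108.75
  Sum = 4815.025 µg/L·hr
IV tail: 203.3/0.261 = 778.927; AUC_iv,0→∞ = 4815.025 + 778.927 = 5593.952 µg/L·hr
Trapezoidal AUC_0→9 (transdermal patch):
  [0→1.5]: (0.0+103.3)/2 × 1.5 = 77.475
  [1.5→2]: (103.3+97.2)/2 × 0.5 = 50.125
  [2→3]: (97.2+78.7)/2 × 1 = 87.95
  [3→9]: (78.7+16.7)/2 × 6 = 286.2
  Sum = 501.75 µg/L·hr
transdermal patch tail: 16.7/0.261 = 63.985; AUC_ev,0→∞ = 501.75 + 63.985 = 565.735 µg/L·hr
F = (AUC_ev/D_ev)/(AUC_iv/D_iv) = (565.735/15)/(5593.952/10) = 37.7157/559.3952 = 0.0674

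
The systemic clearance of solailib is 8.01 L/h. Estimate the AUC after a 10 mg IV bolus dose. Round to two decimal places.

AUC_0→∞ = Dose_iv / CL
        = 10 / 8.01 = 1.24844 mg/L·h

AUC = 1.25 mg/L·h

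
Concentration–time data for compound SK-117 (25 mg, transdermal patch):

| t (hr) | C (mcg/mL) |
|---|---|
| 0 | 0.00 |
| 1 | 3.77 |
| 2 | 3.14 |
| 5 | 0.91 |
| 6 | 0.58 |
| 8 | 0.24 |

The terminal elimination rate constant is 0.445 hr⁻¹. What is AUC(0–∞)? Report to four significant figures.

AUC = 13.52 mcg/mL·hr

Trapezoidal AUC_0→8:
  [0→1]: (0.00+3.77)/2 × 1 = 1.885
  [1→2]: (3.77+3.14)/2 × 1 = 3.455
  [2→5]: (3.14+0.91)/2 × 3 = 6.075
  [5→6]: (0.91+0.58)/2 × 1 = 0.745
  [6→8]: (0.58+0.24)/2 × 2 = 0.82
  Sum = 12.98 mcg/mL·hr
Extrapolated tail: C_last / k_e = 0.24 / 0.445 = 0.539
AUC_0→∞ = 12.98 + 0.539 = 13.519 mcg/mL·hr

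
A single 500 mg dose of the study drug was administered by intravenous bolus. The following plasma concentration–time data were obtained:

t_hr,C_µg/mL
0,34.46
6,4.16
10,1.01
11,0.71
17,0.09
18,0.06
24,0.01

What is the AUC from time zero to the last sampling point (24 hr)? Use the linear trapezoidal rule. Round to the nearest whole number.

AUC = 130 µg/mL·hr

Trapezoidal AUC_0→24:
  [0→6]: (34.46+4.16)/2 × 6 = 115.86
  [6→10]: (4.16+1.01)/2 × 4 = 10.34
  [10→11]: (1.01+0.71)/2 × 1 = 0.86
  [11→17]: (0.71+0.09)/2 × 6 = 2.4
  [17→18]: (0.09+0.06)/2 × 1 = 0.075
  [18→24]: (0.06+0.01)/2 × 6 = 0.21
  Sum = 129.745 µg/mL·hr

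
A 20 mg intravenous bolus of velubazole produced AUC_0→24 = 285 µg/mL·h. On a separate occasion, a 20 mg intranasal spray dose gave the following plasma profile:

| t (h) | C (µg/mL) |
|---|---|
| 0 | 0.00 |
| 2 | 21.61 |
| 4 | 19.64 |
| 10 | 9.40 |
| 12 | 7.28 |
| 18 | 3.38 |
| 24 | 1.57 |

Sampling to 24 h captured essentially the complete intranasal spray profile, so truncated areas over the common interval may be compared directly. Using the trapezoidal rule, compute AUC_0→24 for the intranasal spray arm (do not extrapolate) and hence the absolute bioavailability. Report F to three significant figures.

F = 0.749

Trapezoidal AUC_0→24 (intranasal spray):
  [0→2]: (0.00+21.61)/2 × 2 = 21.61
  [2→4]: (21.61+19.64)/2 × 2 = 41.25
  [4→10]: (19.64+9.40)/2 × 6 = 87.12
  [10→12]: (9.40+7.28)/2 × 2 = 16.68
  [12→18]: (7.28+3.38)/2 × 6 = 31.98
  [18→24]: (3.38+1.57)/2 × 6 = 14.85
  Sum = 213.49 µg/mL·h
F = (AUC_ev/D_ev)/(AUC_iv/D_iv) = (213.49/20)/(285/20) = 10.6745/14.25 = 0.7491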